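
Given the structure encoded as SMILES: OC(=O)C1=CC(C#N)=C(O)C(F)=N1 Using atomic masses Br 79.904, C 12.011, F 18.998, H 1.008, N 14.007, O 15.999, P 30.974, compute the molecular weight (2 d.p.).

First, the molecular formula is C7H3FN2O3 (counting implicit H from valence).
  C: 7 × 12.011 = 84.077
  F: 1 × 18.998 = 18.998
  H: 3 × 1.008 = 3.024
  N: 2 × 14.007 = 28.014
  O: 3 × 15.999 = 47.997
Sum: 7×12.011 + 1×18.998 + 3×1.008 + 2×14.007 + 3×15.999 = 182.110 → 182.11 g/mol.

182.11 g/mol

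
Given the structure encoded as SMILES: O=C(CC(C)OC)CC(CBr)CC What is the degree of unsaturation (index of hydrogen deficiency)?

Degree of unsaturation = (number of rings) + (number of π bonds).
Ring closures in the SMILES: 0.
π bonds: 1 double bond (each 1 DoU) → 1 DoU from unsaturation.
Total DoU = 0 + 1 = 1.

1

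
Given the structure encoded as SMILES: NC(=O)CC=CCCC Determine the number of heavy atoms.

Every atom symbol written in the SMILES (organic subset) is one heavy atom; implicit H are not written.
Heavy atoms by element → C:7, N:1, O:1.
Total: 9.

9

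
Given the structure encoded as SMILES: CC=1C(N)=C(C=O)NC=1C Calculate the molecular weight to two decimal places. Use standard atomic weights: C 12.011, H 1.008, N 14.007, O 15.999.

138.17 g/mol

First, the molecular formula is C7H10N2O (counting implicit H from valence).
  C: 7 × 12.011 = 84.077
  H: 10 × 1.008 = 10.080
  N: 2 × 14.007 = 28.014
  O: 1 × 15.999 = 15.999
Sum: 7×12.011 + 10×1.008 + 2×14.007 + 1×15.999 = 138.170 → 138.17 g/mol.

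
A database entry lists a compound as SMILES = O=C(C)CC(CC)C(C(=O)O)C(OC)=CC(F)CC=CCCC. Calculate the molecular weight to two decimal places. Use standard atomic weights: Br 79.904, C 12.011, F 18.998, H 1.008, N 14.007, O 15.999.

328.42 g/mol

First, the molecular formula is C18H29FO4 (counting implicit H from valence).
  C: 18 × 12.011 = 216.198
  F: 1 × 18.998 = 18.998
  H: 29 × 1.008 = 29.232
  O: 4 × 15.999 = 63.996
Sum: 18×12.011 + 1×18.998 + 29×1.008 + 4×15.999 = 328.424 → 328.42 g/mol.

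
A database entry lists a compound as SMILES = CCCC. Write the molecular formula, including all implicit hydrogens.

C4H10

Walk through each heavy atom and fill implicit hydrogens from standard valence (C 4, N 3, O 2, S 2, halogen 1):
  atom 1: C, bond orders sum to 1 (valence 4) → 3 H
  atom 2: C, bond orders sum to 2 (valence 4) → 2 H
  atom 3: C, bond orders sum to 2 (valence 4) → 2 H
  atom 4: C, bond orders sum to 1 (valence 4) → 3 H
Totals → C:4, H:10.
In Hill order: C4H10.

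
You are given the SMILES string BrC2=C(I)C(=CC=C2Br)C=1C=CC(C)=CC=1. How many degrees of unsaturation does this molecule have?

Molecular formula: C13H9Br2I.
DoU = (2C + 2 + N − H − X) / 2, where X is the halogen count and O/S are ignored.
    = (2·13 + 2 + 0 − 9 − 3) / 2 = 16 / 2 = 8.

8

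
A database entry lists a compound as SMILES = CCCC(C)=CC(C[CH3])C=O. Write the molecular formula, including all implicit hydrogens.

Walk through each heavy atom and fill implicit hydrogens from standard valence (C 4, N 3, O 2, S 2, halogen 1):
  atom 1: C, bond orders sum to 1 (valence 4) → 3 H
  atom 2: C, bond orders sum to 2 (valence 4) → 2 H
  atom 3: C, bond orders sum to 2 (valence 4) → 2 H
  atom 4: C, bond orders sum to 4 (valence 4) → 0 H
  atom 5: C, bond orders sum to 1 (valence 4) → 3 H
  atom 6: C, bond orders sum to 3 (valence 4) → 1 H
  atom 7: C, bond orders sum to 3 (valence 4) → 1 H
  atom 8: C, bond orders sum to 2 (valence 4) → 2 H
  atom 9: C with explicit H count 3
  atom 10: C, bond orders sum to 3 (valence 4) → 1 H
  atom 11: O, bond orders sum to 2 (valence 2) → 0 H
Totals → C:10, H:18, O:1.
In Hill order: C10H18O.

C10H18O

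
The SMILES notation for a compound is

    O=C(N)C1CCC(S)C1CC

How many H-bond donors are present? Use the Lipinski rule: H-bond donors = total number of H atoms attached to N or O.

Donors: find every N or O and count the H atoms it carries.
  atom 1 (O): bond orders sum to 2 → 0 H
  atom 3 (N): bond orders sum to 1 → 2 H
Lipinski HBD = 2.

2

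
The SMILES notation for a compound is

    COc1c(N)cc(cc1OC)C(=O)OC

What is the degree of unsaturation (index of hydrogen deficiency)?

Molecular formula: C10H13NO4.
DoU = (2C + 2 + N − H − X) / 2, where X is the halogen count and O/S are ignored.
    = (2·10 + 2 + 1 − 13 − 0) / 2 = 10 / 2 = 5.

5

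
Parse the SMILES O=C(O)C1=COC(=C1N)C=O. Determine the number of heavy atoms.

11

Every atom symbol written in the SMILES (organic subset) is one heavy atom; implicit H are not written.
Heavy atoms by element → C:6, N:1, O:4.
Total: 11.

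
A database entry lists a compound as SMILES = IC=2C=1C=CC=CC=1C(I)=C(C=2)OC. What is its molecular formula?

C11H8I2O

Walk through each heavy atom and fill implicit hydrogens from standard valence (C 4, N 3, O 2, S 2, halogen 1):
  atom 1: I (halogen, monovalent) → 0 H
  atom 2: C, bond orders sum to 4 (valence 4) → 0 H
  atom 3: C, bond orders sum to 4 (valence 4) → 0 H
  atom 4: C, bond orders sum to 3 (valence 4) → 1 H
  atom 5: C, bond orders sum to 3 (valence 4) → 1 H
  atom 6: C, bond orders sum to 3 (valence 4) → 1 H
  atom 7: C, bond orders sum to 3 (valence 4) → 1 H
  atom 8: C, bond orders sum to 4 (valence 4) → 0 H
  atom 9: C, bond orders sum to 4 (valence 4) → 0 H
  atom 10: I (halogen, monovalent) → 0 H
  atom 11: C, bond orders sum to 4 (valence 4) → 0 H
  atom 12: C, bond orders sum to 3 (valence 4) → 1 H
  atom 13: O, bond orders sum to 2 (valence 2) → 0 H
  atom 14: C, bond orders sum to 1 (valence 4) → 3 H
Totals → C:11, H:8, I:2, O:1.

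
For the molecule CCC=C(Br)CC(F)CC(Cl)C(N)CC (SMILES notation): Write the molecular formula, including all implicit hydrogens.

Walk through each heavy atom and fill implicit hydrogens from standard valence (C 4, N 3, O 2, S 2, halogen 1):
  atom 1: C, bond orders sum to 1 (valence 4) → 3 H
  atom 2: C, bond orders sum to 2 (valence 4) → 2 H
  atom 3: C, bond orders sum to 3 (valence 4) → 1 H
  atom 4: C, bond orders sum to 4 (valence 4) → 0 H
  atom 5: Br (halogen, monovalent) → 0 H
  atom 6: C, bond orders sum to 2 (valence 4) → 2 H
  atom 7: C, bond orders sum to 3 (valence 4) → 1 H
  atom 8: F (halogen, monovalent) → 0 H
  atom 9: C, bond orders sum to 2 (valence 4) → 2 H
  atom 10: C, bond orders sum to 3 (valence 4) → 1 H
  atom 11: Cl (halogen, monovalent) → 0 H
  atom 12: C, bond orders sum to 3 (valence 4) → 1 H
  atom 13: N, bond orders sum to 1 (valence 3) → 2 H
  atom 14: C, bond orders sum to 2 (valence 4) → 2 H
  atom 15: C, bond orders sum to 1 (valence 4) → 3 H
Totals → C:11, H:20, Br:1, Cl:1, F:1, N:1.
In Hill order: C11H20BrClFN.

C11H20BrClFN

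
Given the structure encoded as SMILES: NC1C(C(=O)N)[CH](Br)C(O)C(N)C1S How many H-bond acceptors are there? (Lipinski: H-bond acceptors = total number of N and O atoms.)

N atoms: 3; O atoms: 2.
Lipinski HBA = 3 + 2 = 5.

5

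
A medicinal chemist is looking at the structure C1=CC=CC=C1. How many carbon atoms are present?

6

Count every carbon token in the SMILES (each C, including those in ring-closure positions and inside branches).
Carbon count: 6.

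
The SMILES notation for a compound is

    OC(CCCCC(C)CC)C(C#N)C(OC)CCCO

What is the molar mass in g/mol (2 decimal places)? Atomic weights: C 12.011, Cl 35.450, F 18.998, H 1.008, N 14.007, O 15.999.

285.43 g/mol

First, the molecular formula is C16H31NO3 (counting implicit H from valence).
  C: 16 × 12.011 = 192.176
  H: 31 × 1.008 = 31.248
  N: 1 × 14.007 = 14.007
  O: 3 × 15.999 = 47.997
Sum: 16×12.011 + 31×1.008 + 1×14.007 + 3×15.999 = 285.428 → 285.43 g/mol.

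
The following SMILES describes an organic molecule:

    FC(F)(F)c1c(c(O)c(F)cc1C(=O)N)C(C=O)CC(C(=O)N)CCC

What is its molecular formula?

C16H18F4N2O4

Walk through each heavy atom and fill implicit hydrogens from standard valence (C 4, N 3, O 2, S 2, halogen 1); for lowercase aromatic atoms, an aromatic c carries 1 H when it has two neighbours and 0 H with three, and aromatic n carries 0 H:
  atom 1: F (halogen, monovalent) → 0 H
  atom 2: C, bond orders sum to 4 (valence 4) → 0 H
  atom 3: F (halogen, monovalent) → 0 H
  atom 4: F (halogen, monovalent) → 0 H
  atom 5: aromatic c, 3 neighbours → 0 H
  atom 6: aromatic c, 3 neighbours → 0 H
  atom 7: aromatic c, 3 neighbours → 0 H
  atom 8: O, bond orders sum to 1 (valence 2) → 1 H
  atom 9: aromatic c, 3 neighbours → 0 H
  atom 10: F (halogen, monovalent) → 0 H
  atom 11: aromatic c, 2 neighbours → 1 H
  atom 12: aromatic c, 3 neighbours → 0 H
  atom 13: C, bond orders sum to 4 (valence 4) → 0 H
  atom 14: O, bond orders sum to 2 (valence 2) → 0 H
  atom 15: N, bond orders sum to 1 (valence 3) → 2 H
  atom 16: C, bond orders sum to 3 (valence 4) → 1 H
  atom 17: C, bond orders sum to 3 (valence 4) → 1 H
  atom 18: O, bond orders sum to 2 (valence 2) → 0 H
  atom 19: C, bond orders sum to 2 (valence 4) → 2 H
  atom 20: C, bond orders sum to 3 (valence 4) → 1 H
  atom 21: C, bond orders sum to 4 (valence 4) → 0 H
  atom 22: O, bond orders sum to 2 (valence 2) → 0 H
  atom 23: N, bond orders sum to 1 (valence 3) → 2 H
  atom 24: C, bond orders sum to 2 (valence 4) → 2 H
  atom 25: C, bond orders sum to 2 (valence 4) → 2 H
  atom 26: C, bond orders sum to 1 (valence 4) → 3 H
Totals → C:16, H:18, F:4, N:2, O:4.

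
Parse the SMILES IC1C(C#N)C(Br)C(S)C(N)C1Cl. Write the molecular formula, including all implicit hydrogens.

C7H9BrClIN2S

Walk through each heavy atom and fill implicit hydrogens from standard valence (C 4, N 3, O 2, S 2, halogen 1):
  atom 1: I (halogen, monovalent) → 0 H
  atom 2: C, bond orders sum to 3 (valence 4) → 1 H
  atom 3: C, bond orders sum to 3 (valence 4) → 1 H
  atom 4: C, bond orders sum to 4 (valence 4) → 0 H
  atom 5: N, bond orders sum to 3 (valence 3) → 0 H
  atom 6: C, bond orders sum to 3 (valence 4) → 1 H
  atom 7: Br (halogen, monovalent) → 0 H
  atom 8: C, bond orders sum to 3 (valence 4) → 1 H
  atom 9: S, bond orders sum to 1 (valence 2) → 1 H
  atom 10: C, bond orders sum to 3 (valence 4) → 1 H
  atom 11: N, bond orders sum to 1 (valence 3) → 2 H
  atom 12: C, bond orders sum to 3 (valence 4) → 1 H
  atom 13: Cl (halogen, monovalent) → 0 H
Totals → C:7, H:9, Br:1, Cl:1, I:1, N:2, S:1.
In Hill order: C7H9BrClIN2S.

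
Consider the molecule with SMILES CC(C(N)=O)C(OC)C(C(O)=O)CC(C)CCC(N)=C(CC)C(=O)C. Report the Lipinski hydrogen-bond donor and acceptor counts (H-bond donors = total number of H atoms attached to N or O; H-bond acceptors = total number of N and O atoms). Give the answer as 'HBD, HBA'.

5, 7

Donors: find every N or O and count the H atoms it carries.
  atom 4 (N): bond orders sum to 1 → 2 H
  atom 5 (O): bond orders sum to 2 → 0 H
  atom 7 (O): bond orders sum to 2 → 0 H
  atom 11 (O): bond orders sum to 1 → 1 H
  atom 12 (O): bond orders sum to 2 → 0 H
  atom 19 (N): bond orders sum to 1 → 2 H
  atom 24 (O): bond orders sum to 2 → 0 H
Lipinski HBD = 5.
Acceptors: N atoms = 2, O atoms = 5 → HBA = 7.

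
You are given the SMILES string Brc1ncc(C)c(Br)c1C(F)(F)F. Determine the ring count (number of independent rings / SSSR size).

1

In SMILES, each pair of matching ring-closure digits denotes one ring-closing bond; the number of such bonds equals the number of independent rings.
Ring-closure bonds here: 1.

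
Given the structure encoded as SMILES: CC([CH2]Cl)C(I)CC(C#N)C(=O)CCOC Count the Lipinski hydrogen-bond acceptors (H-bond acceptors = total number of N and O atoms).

3

N atoms: 1; O atoms: 2.
Lipinski HBA = 1 + 2 = 3.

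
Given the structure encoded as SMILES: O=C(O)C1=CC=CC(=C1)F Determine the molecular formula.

Walk through each heavy atom and fill implicit hydrogens from standard valence (C 4, N 3, O 2, S 2, halogen 1):
  atom 1: O, bond orders sum to 2 (valence 2) → 0 H
  atom 2: C, bond orders sum to 4 (valence 4) → 0 H
  atom 3: O, bond orders sum to 1 (valence 2) → 1 H
  atom 4: C, bond orders sum to 4 (valence 4) → 0 H
  atom 5: C, bond orders sum to 3 (valence 4) → 1 H
  atom 6: C, bond orders sum to 3 (valence 4) → 1 H
  atom 7: C, bond orders sum to 3 (valence 4) → 1 H
  atom 8: C, bond orders sum to 4 (valence 4) → 0 H
  atom 9: C, bond orders sum to 3 (valence 4) → 1 H
  atom 10: F (halogen, monovalent) → 0 H
Totals → C:7, H:5, F:1, O:2.

C7H5FO2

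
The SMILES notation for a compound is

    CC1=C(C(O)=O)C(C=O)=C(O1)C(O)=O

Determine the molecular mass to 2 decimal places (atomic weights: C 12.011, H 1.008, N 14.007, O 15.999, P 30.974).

198.13 g/mol

First, the molecular formula is C8H6O6 (counting implicit H from valence).
  C: 8 × 12.011 = 96.088
  H: 6 × 1.008 = 6.048
  O: 6 × 15.999 = 95.994
Sum: 8×12.011 + 6×1.008 + 6×15.999 = 198.130 → 198.13 g/mol.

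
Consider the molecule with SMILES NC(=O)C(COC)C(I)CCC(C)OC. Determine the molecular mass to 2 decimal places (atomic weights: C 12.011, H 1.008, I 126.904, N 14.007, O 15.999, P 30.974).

First, the molecular formula is C10H20INO3 (counting implicit H from valence).
  C: 10 × 12.011 = 120.110
  H: 20 × 1.008 = 20.160
  I: 1 × 126.904 = 126.904
  N: 1 × 14.007 = 14.007
  O: 3 × 15.999 = 47.997
Sum: 10×12.011 + 20×1.008 + 1×126.904 + 1×14.007 + 3×15.999 = 329.178 → 329.18 g/mol.

329.18 g/mol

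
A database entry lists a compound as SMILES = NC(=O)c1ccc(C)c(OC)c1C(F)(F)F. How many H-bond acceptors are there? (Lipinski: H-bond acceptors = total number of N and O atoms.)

N atoms: 1; O atoms: 2.
Lipinski HBA = 1 + 2 = 3.

3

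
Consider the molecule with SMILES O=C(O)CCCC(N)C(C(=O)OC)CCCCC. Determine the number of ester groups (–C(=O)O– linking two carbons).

1

The ester motif appears at heavy-atom position 10 in the SMILES.
Other groups present: 1 carboxylic acid, 1 primary amine.
Ester count: 1.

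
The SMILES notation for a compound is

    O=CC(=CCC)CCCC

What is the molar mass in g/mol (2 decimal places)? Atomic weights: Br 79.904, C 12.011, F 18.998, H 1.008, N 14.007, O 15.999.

First, the molecular formula is C9H16O (counting implicit H from valence).
  C: 9 × 12.011 = 108.099
  H: 16 × 1.008 = 16.128
  O: 1 × 15.999 = 15.999
Sum: 9×12.011 + 16×1.008 + 1×15.999 = 140.226 → 140.23 g/mol.

140.23 g/mol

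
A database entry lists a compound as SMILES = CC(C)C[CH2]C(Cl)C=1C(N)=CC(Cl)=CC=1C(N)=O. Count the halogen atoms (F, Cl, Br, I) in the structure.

Halogen atoms appear at heavy-atom positions 7, 13 (2×Cl).
Other groups present: 1 amide, 1 primary amine.
Halogen count: 2.

2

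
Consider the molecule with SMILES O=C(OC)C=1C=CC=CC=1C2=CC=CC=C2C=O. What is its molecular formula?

C15H12O3

Walk through each heavy atom and fill implicit hydrogens from standard valence (C 4, N 3, O 2, S 2, halogen 1):
  atom 1: O, bond orders sum to 2 (valence 2) → 0 H
  atom 2: C, bond orders sum to 4 (valence 4) → 0 H
  atom 3: O, bond orders sum to 2 (valence 2) → 0 H
  atom 4: C, bond orders sum to 1 (valence 4) → 3 H
  atom 5: C, bond orders sum to 4 (valence 4) → 0 H
  atom 6: C, bond orders sum to 3 (valence 4) → 1 H
  atom 7: C, bond orders sum to 3 (valence 4) → 1 H
  atom 8: C, bond orders sum to 3 (valence 4) → 1 H
  atom 9: C, bond orders sum to 3 (valence 4) → 1 H
  atom 10: C, bond orders sum to 4 (valence 4) → 0 H
  atom 11: C, bond orders sum to 4 (valence 4) → 0 H
  atom 12: C, bond orders sum to 3 (valence 4) → 1 H
  atom 13: C, bond orders sum to 3 (valence 4) → 1 H
  atom 14: C, bond orders sum to 3 (valence 4) → 1 H
  atom 15: C, bond orders sum to 3 (valence 4) → 1 H
  atom 16: C, bond orders sum to 4 (valence 4) → 0 H
  atom 17: C, bond orders sum to 3 (valence 4) → 1 H
  atom 18: O, bond orders sum to 2 (valence 2) → 0 H
Totals → C:15, H:12, O:3.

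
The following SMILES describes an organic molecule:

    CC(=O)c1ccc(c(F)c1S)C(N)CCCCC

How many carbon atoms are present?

14

Count every carbon token in the SMILES (each C, including those in ring-closure positions and inside branches).
Carbon count: 14.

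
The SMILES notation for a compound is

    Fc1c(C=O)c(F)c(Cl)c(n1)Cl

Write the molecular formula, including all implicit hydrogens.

C6HCl2F2NO

Walk through each heavy atom and fill implicit hydrogens from standard valence (C 4, N 3, O 2, S 2, halogen 1); for lowercase aromatic atoms, an aromatic c carries 1 H when it has two neighbours and 0 H with three, and aromatic n carries 0 H:
  atom 1: F (halogen, monovalent) → 0 H
  atom 2: aromatic c, 3 neighbours → 0 H
  atom 3: aromatic c, 3 neighbours → 0 H
  atom 4: C, bond orders sum to 3 (valence 4) → 1 H
  atom 5: O, bond orders sum to 2 (valence 2) → 0 H
  atom 6: aromatic c, 3 neighbours → 0 H
  atom 7: F (halogen, monovalent) → 0 H
  atom 8: aromatic c, 3 neighbours → 0 H
  atom 9: Cl (halogen, monovalent) → 0 H
  atom 10: aromatic c, 3 neighbours → 0 H
  atom 11: aromatic n, 2 neighbours → 0 H
  atom 12: Cl (halogen, monovalent) → 0 H
Totals → C:6, H:1, Cl:2, F:2, N:1, O:1.
In Hill order: C6HCl2F2NO.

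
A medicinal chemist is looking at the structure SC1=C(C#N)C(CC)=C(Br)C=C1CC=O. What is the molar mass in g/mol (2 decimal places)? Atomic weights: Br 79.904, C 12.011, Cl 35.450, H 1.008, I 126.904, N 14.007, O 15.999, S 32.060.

284.17 g/mol

First, the molecular formula is C11H10BrNOS (counting implicit H from valence).
  Br: 1 × 79.904 = 79.904
  C: 11 × 12.011 = 132.121
  H: 10 × 1.008 = 10.080
  N: 1 × 14.007 = 14.007
  O: 1 × 15.999 = 15.999
  S: 1 × 32.060 = 32.060
Sum: 1×79.904 + 11×12.011 + 10×1.008 + 1×14.007 + 1×15.999 + 1×32.060 = 284.171 → 284.17 g/mol.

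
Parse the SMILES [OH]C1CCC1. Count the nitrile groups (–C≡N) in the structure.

0

Scan the SMILES for the nitrile motif — none present.
Groups that are present: 1 hydroxyl.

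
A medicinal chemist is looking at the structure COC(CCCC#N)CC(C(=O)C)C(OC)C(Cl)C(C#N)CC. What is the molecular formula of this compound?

Walk through each heavy atom and fill implicit hydrogens from standard valence (C 4, N 3, O 2, S 2, halogen 1):
  atom 1: C, bond orders sum to 1 (valence 4) → 3 H
  atom 2: O, bond orders sum to 2 (valence 2) → 0 H
  atom 3: C, bond orders sum to 3 (valence 4) → 1 H
  atom 4: C, bond orders sum to 2 (valence 4) → 2 H
  atom 5: C, bond orders sum to 2 (valence 4) → 2 H
  atom 6: C, bond orders sum to 2 (valence 4) → 2 H
  atom 7: C, bond orders sum to 4 (valence 4) → 0 H
  atom 8: N, bond orders sum to 3 (valence 3) → 0 H
  atom 9: C, bond orders sum to 2 (valence 4) → 2 H
  atom 10: C, bond orders sum to 3 (valence 4) → 1 H
  atom 11: C, bond orders sum to 4 (valence 4) → 0 H
  atom 12: O, bond orders sum to 2 (valence 2) → 0 H
  atom 13: C, bond orders sum to 1 (valence 4) → 3 H
  atom 14: C, bond orders sum to 3 (valence 4) → 1 H
  atom 15: O, bond orders sum to 2 (valence 2) → 0 H
  atom 16: C, bond orders sum to 1 (valence 4) → 3 H
  atom 17: C, bond orders sum to 3 (valence 4) → 1 H
  atom 18: Cl (halogen, monovalent) → 0 H
  atom 19: C, bond orders sum to 3 (valence 4) → 1 H
  atom 20: C, bond orders sum to 4 (valence 4) → 0 H
  atom 21: N, bond orders sum to 3 (valence 3) → 0 H
  atom 22: C, bond orders sum to 2 (valence 4) → 2 H
  atom 23: C, bond orders sum to 1 (valence 4) → 3 H
Totals → C:17, H:27, Cl:1, N:2, O:3.
In Hill order: C17H27ClN2O3.

C17H27ClN2O3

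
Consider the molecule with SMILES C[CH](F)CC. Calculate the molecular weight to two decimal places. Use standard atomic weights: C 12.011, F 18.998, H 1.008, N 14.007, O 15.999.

First, the molecular formula is C4H9F (counting implicit H from valence).
  C: 4 × 12.011 = 48.044
  F: 1 × 18.998 = 18.998
  H: 9 × 1.008 = 9.072
Sum: 4×12.011 + 1×18.998 + 9×1.008 = 76.114 → 76.11 g/mol.

76.11 g/mol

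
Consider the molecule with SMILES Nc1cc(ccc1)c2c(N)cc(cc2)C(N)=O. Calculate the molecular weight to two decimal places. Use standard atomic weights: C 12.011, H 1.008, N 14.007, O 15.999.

First, the molecular formula is C13H13N3O (counting implicit H from valence).
  C: 13 × 12.011 = 156.143
  H: 13 × 1.008 = 13.104
  N: 3 × 14.007 = 42.021
  O: 1 × 15.999 = 15.999
Sum: 13×12.011 + 13×1.008 + 3×14.007 + 1×15.999 = 227.267 → 227.27 g/mol.

227.27 g/mol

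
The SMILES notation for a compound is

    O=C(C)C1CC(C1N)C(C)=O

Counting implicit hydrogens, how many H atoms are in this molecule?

13

Walk through each heavy atom and fill implicit hydrogens from standard valence (C 4, N 3, O 2, S 2, halogen 1):
  atom 1: O, bond orders sum to 2 (valence 2) → 0 H
  atom 2: C, bond orders sum to 4 (valence 4) → 0 H
  atom 3: C, bond orders sum to 1 (valence 4) → 3 H
  atom 4: C, bond orders sum to 3 (valence 4) → 1 H
  atom 5: C, bond orders sum to 2 (valence 4) → 2 H
  atom 6: C, bond orders sum to 3 (valence 4) → 1 H
  atom 7: C, bond orders sum to 3 (valence 4) → 1 H
  atom 8: N, bond orders sum to 1 (valence 3) → 2 H
  atom 9: C, bond orders sum to 4 (valence 4) → 0 H
  atom 10: C, bond orders sum to 1 (valence 4) → 3 H
  atom 11: O, bond orders sum to 2 (valence 2) → 0 H
Total hydrogens: 13.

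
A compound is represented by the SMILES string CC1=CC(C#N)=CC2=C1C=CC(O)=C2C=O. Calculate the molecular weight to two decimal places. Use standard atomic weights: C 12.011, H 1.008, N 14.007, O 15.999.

211.22 g/mol

First, the molecular formula is C13H9NO2 (counting implicit H from valence).
  C: 13 × 12.011 = 156.143
  H: 9 × 1.008 = 9.072
  N: 1 × 14.007 = 14.007
  O: 2 × 15.999 = 31.998
Sum: 13×12.011 + 9×1.008 + 1×14.007 + 2×15.999 = 211.220 → 211.22 g/mol.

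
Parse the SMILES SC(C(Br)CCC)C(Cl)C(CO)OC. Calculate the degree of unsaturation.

0

Degree of unsaturation = (number of rings) + (number of π bonds).
Ring closures in the SMILES: 0.
π bonds: none → 0 DoU from unsaturation.
Total DoU = 0 + 0 = 0.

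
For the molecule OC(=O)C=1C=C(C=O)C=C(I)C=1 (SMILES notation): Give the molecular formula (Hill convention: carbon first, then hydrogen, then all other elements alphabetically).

C8H5IO3

Walk through each heavy atom and fill implicit hydrogens from standard valence (C 4, N 3, O 2, S 2, halogen 1):
  atom 1: O, bond orders sum to 1 (valence 2) → 1 H
  atom 2: C, bond orders sum to 4 (valence 4) → 0 H
  atom 3: O, bond orders sum to 2 (valence 2) → 0 H
  atom 4: C, bond orders sum to 4 (valence 4) → 0 H
  atom 5: C, bond orders sum to 3 (valence 4) → 1 H
  atom 6: C, bond orders sum to 4 (valence 4) → 0 H
  atom 7: C, bond orders sum to 3 (valence 4) → 1 H
  atom 8: O, bond orders sum to 2 (valence 2) → 0 H
  atom 9: C, bond orders sum to 3 (valence 4) → 1 H
  atom 10: C, bond orders sum to 4 (valence 4) → 0 H
  atom 11: I (halogen, monovalent) → 0 H
  atom 12: C, bond orders sum to 3 (valence 4) → 1 H
Totals → C:8, H:5, I:1, O:3.
In Hill order: C8H5IO3.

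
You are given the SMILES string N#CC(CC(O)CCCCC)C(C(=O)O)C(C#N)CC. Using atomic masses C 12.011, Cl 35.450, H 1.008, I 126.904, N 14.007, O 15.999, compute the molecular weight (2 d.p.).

First, the molecular formula is C15H24N2O3 (counting implicit H from valence).
  C: 15 × 12.011 = 180.165
  H: 24 × 1.008 = 24.192
  N: 2 × 14.007 = 28.014
  O: 3 × 15.999 = 47.997
Sum: 15×12.011 + 24×1.008 + 2×14.007 + 3×15.999 = 280.368 → 280.37 g/mol.

280.37 g/mol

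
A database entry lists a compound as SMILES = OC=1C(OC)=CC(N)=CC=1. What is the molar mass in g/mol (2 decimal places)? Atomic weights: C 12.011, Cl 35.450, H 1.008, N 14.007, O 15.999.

First, the molecular formula is C7H9NO2 (counting implicit H from valence).
  C: 7 × 12.011 = 84.077
  H: 9 × 1.008 = 9.072
  N: 1 × 14.007 = 14.007
  O: 2 × 15.999 = 31.998
Sum: 7×12.011 + 9×1.008 + 1×14.007 + 2×15.999 = 139.154 → 139.15 g/mol.

139.15 g/mol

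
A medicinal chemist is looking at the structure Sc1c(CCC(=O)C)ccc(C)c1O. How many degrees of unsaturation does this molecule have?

5

Molecular formula: C11H14O2S.
DoU = (2C + 2 + N − H − X) / 2, where X is the halogen count and O/S are ignored.
    = (2·11 + 2 + 0 − 14 − 0) / 2 = 10 / 2 = 5.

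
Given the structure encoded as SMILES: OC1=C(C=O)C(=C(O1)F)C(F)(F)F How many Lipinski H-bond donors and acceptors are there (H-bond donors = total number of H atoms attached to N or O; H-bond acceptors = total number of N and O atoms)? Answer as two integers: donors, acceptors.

1, 3

Donors: find every N or O and count the H atoms it carries.
  atom 1 (O): bond orders sum to 1 → 1 H
  atom 5 (O): bond orders sum to 2 → 0 H
  atom 8 (O): bond orders sum to 2 → 0 H
Lipinski HBD = 1.
Acceptors: N atoms = 0, O atoms = 3 → HBA = 3.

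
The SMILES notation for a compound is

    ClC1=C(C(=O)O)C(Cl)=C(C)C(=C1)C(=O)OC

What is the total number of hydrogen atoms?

8

Walk through each heavy atom and fill implicit hydrogens from standard valence (C 4, N 3, O 2, S 2, halogen 1):
  atom 1: Cl (halogen, monovalent) → 0 H
  atom 2: C, bond orders sum to 4 (valence 4) → 0 H
  atom 3: C, bond orders sum to 4 (valence 4) → 0 H
  atom 4: C, bond orders sum to 4 (valence 4) → 0 H
  atom 5: O, bond orders sum to 2 (valence 2) → 0 H
  atom 6: O, bond orders sum to 1 (valence 2) → 1 H
  atom 7: C, bond orders sum to 4 (valence 4) → 0 H
  atom 8: Cl (halogen, monovalent) → 0 H
  atom 9: C, bond orders sum to 4 (valence 4) → 0 H
  atom 10: C, bond orders sum to 1 (valence 4) → 3 H
  atom 11: C, bond orders sum to 4 (valence 4) → 0 H
  atom 12: C, bond orders sum to 3 (valence 4) → 1 H
  atom 13: C, bond orders sum to 4 (valence 4) → 0 H
  atom 14: O, bond orders sum to 2 (valence 2) → 0 H
  atom 15: O, bond orders sum to 2 (valence 2) → 0 H
  atom 16: C, bond orders sum to 1 (valence 4) → 3 H
Total hydrogens: 8.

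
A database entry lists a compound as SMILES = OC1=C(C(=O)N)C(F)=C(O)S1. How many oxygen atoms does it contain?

Scan the SMILES for O atoms (remember two-letter symbols like Cl and Br are single atoms).
Oxygen count: 3.

3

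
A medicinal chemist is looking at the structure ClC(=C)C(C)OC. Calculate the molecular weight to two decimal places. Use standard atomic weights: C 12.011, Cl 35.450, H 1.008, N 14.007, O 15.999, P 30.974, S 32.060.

120.58 g/mol

First, the molecular formula is C5H9ClO (counting implicit H from valence).
  C: 5 × 12.011 = 60.055
  Cl: 1 × 35.450 = 35.450
  H: 9 × 1.008 = 9.072
  O: 1 × 15.999 = 15.999
Sum: 5×12.011 + 1×35.450 + 9×1.008 + 1×15.999 = 120.576 → 120.58 g/mol.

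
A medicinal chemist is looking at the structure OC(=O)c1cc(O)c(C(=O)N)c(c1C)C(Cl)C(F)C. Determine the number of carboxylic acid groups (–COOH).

1

The carboxylic acid motif appears at heavy-atom position 2 in the SMILES.
Other groups present: 1 amide, 1 hydroxyl.
Carboxylic acid count: 1.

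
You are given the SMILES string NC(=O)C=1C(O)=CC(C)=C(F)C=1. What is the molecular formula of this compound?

C8H8FNO2

Walk through each heavy atom and fill implicit hydrogens from standard valence (C 4, N 3, O 2, S 2, halogen 1):
  atom 1: N, bond orders sum to 1 (valence 3) → 2 H
  atom 2: C, bond orders sum to 4 (valence 4) → 0 H
  atom 3: O, bond orders sum to 2 (valence 2) → 0 H
  atom 4: C, bond orders sum to 4 (valence 4) → 0 H
  atom 5: C, bond orders sum to 4 (valence 4) → 0 H
  atom 6: O, bond orders sum to 1 (valence 2) → 1 H
  atom 7: C, bond orders sum to 3 (valence 4) → 1 H
  atom 8: C, bond orders sum to 4 (valence 4) → 0 H
  atom 9: C, bond orders sum to 1 (valence 4) → 3 H
  atom 10: C, bond orders sum to 4 (valence 4) → 0 H
  atom 11: F (halogen, monovalent) → 0 H
  atom 12: C, bond orders sum to 3 (valence 4) → 1 H
Totals → C:8, H:8, F:1, N:1, O:2.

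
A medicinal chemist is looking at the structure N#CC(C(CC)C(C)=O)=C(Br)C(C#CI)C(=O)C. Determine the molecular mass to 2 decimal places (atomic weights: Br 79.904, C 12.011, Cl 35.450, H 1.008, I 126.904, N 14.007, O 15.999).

First, the molecular formula is C13H13BrINO2 (counting implicit H from valence).
  Br: 1 × 79.904 = 79.904
  C: 13 × 12.011 = 156.143
  H: 13 × 1.008 = 13.104
  I: 1 × 126.904 = 126.904
  N: 1 × 14.007 = 14.007
  O: 2 × 15.999 = 31.998
Sum: 1×79.904 + 13×12.011 + 13×1.008 + 1×126.904 + 1×14.007 + 2×15.999 = 422.060 → 422.06 g/mol.

422.06 g/mol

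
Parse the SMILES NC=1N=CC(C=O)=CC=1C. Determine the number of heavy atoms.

10

Every atom symbol written in the SMILES (organic subset) is one heavy atom; implicit H are not written.
Heavy atoms by element → C:7, N:2, O:1.
Total: 10.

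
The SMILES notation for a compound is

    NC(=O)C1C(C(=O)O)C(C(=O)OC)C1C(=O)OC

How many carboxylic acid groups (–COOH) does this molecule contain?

1

The carboxylic acid motif appears at heavy-atom position 6 in the SMILES.
Other groups present: 1 amide, 2 ester.
Carboxylic acid count: 1.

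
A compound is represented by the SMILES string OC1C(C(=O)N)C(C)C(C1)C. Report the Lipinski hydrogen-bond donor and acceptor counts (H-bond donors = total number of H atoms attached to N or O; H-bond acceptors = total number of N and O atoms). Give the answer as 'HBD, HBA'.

3, 3

Donors: find every N or O and count the H atoms it carries.
  atom 1 (O): bond orders sum to 1 → 1 H
  atom 5 (O): bond orders sum to 2 → 0 H
  atom 6 (N): bond orders sum to 1 → 2 H
Lipinski HBD = 3.
Acceptors: N atoms = 1, O atoms = 2 → HBA = 3.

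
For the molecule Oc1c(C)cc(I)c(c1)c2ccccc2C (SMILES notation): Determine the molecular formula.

C14H13IO

Walk through each heavy atom and fill implicit hydrogens from standard valence (C 4, N 3, O 2, S 2, halogen 1); for lowercase aromatic atoms, an aromatic c carries 1 H when it has two neighbours and 0 H with three, and aromatic n carries 0 H:
  atom 1: O, bond orders sum to 1 (valence 2) → 1 H
  atom 2: aromatic c, 3 neighbours → 0 H
  atom 3: aromatic c, 3 neighbours → 0 H
  atom 4: C, bond orders sum to 1 (valence 4) → 3 H
  atom 5: aromatic c, 2 neighbours → 1 H
  atom 6: aromatic c, 3 neighbours → 0 H
  atom 7: I (halogen, monovalent) → 0 H
  atom 8: aromatic c, 3 neighbours → 0 H
  atom 9: aromatic c, 2 neighbours → 1 H
  atom 10: aromatic c, 3 neighbours → 0 H
  atom 11: aromatic c, 2 neighbours → 1 H
  atom 12: aromatic c, 2 neighbours → 1 H
  atom 13: aromatic c, 2 neighbours → 1 H
  atom 14: aromatic c, 2 neighbours → 1 H
  atom 15: aromatic c, 3 neighbours → 0 H
  atom 16: C, bond orders sum to 1 (valence 4) → 3 H
Totals → C:14, H:13, I:1, O:1.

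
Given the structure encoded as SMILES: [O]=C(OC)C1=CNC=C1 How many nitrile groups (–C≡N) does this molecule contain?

0

Scan the SMILES for the nitrile motif — none present.
Groups that are present: 1 ester.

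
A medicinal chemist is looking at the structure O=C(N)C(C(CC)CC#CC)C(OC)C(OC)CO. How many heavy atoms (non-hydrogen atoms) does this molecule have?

Every atom symbol written in the SMILES (organic subset) is one heavy atom; implicit H are not written.
Heavy atoms by element → C:14, N:1, O:4.
Total: 19.

19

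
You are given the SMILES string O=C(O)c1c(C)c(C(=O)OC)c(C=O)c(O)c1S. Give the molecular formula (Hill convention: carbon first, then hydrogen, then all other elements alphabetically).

C11H10O6S

Walk through each heavy atom and fill implicit hydrogens from standard valence (C 4, N 3, O 2, S 2, halogen 1); for lowercase aromatic atoms, an aromatic c carries 1 H when it has two neighbours and 0 H with three, and aromatic n carries 0 H:
  atom 1: O, bond orders sum to 2 (valence 2) → 0 H
  atom 2: C, bond orders sum to 4 (valence 4) → 0 H
  atom 3: O, bond orders sum to 1 (valence 2) → 1 H
  atom 4: aromatic c, 3 neighbours → 0 H
  atom 5: aromatic c, 3 neighbours → 0 H
  atom 6: C, bond orders sum to 1 (valence 4) → 3 H
  atom 7: aromatic c, 3 neighbours → 0 H
  atom 8: C, bond orders sum to 4 (valence 4) → 0 H
  atom 9: O, bond orders sum to 2 (valence 2) → 0 H
  atom 10: O, bond orders sum to 2 (valence 2) → 0 H
  atom 11: C, bond orders sum to 1 (valence 4) → 3 H
  atom 12: aromatic c, 3 neighbours → 0 H
  atom 13: C, bond orders sum to 3 (valence 4) → 1 H
  atom 14: O, bond orders sum to 2 (valence 2) → 0 H
  atom 15: aromatic c, 3 neighbours → 0 H
  atom 16: O, bond orders sum to 1 (valence 2) → 1 H
  atom 17: aromatic c, 3 neighbours → 0 H
  atom 18: S, bond orders sum to 1 (valence 2) → 1 H
Totals → C:11, H:10, O:6, S:1.
In Hill order: C11H10O6S.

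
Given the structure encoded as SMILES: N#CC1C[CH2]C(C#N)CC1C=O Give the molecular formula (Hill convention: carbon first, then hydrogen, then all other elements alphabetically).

Walk through each heavy atom and fill implicit hydrogens from standard valence (C 4, N 3, O 2, S 2, halogen 1):
  atom 1: N, bond orders sum to 3 (valence 3) → 0 H
  atom 2: C, bond orders sum to 4 (valence 4) → 0 H
  atom 3: C, bond orders sum to 3 (valence 4) → 1 H
  atom 4: C, bond orders sum to 2 (valence 4) → 2 H
  atom 5: C with explicit H count 2
  atom 6: C, bond orders sum to 3 (valence 4) → 1 H
  atom 7: C, bond orders sum to 4 (valence 4) → 0 H
  atom 8: N, bond orders sum to 3 (valence 3) → 0 H
  atom 9: C, bond orders sum to 2 (valence 4) → 2 H
  atom 10: C, bond orders sum to 3 (valence 4) → 1 H
  atom 11: C, bond orders sum to 3 (valence 4) → 1 H
  atom 12: O, bond orders sum to 2 (valence 2) → 0 H
Totals → C:9, H:10, N:2, O:1.

C9H10N2O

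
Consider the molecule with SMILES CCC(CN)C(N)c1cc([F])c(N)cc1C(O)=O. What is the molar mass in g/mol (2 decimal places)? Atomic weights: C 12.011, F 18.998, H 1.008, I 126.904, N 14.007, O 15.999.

255.29 g/mol

First, the molecular formula is C12H18FN3O2 (counting implicit H from valence).
  C: 12 × 12.011 = 144.132
  F: 1 × 18.998 = 18.998
  H: 18 × 1.008 = 18.144
  N: 3 × 14.007 = 42.021
  O: 2 × 15.999 = 31.998
Sum: 12×12.011 + 1×18.998 + 18×1.008 + 3×14.007 + 2×15.999 = 255.293 → 255.29 g/mol.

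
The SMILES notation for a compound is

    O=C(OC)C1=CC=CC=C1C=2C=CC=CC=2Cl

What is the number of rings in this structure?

In SMILES, each pair of matching ring-closure digits denotes one ring-closing bond; the number of such bonds equals the number of independent rings.
Ring-closure bonds here: 2.

2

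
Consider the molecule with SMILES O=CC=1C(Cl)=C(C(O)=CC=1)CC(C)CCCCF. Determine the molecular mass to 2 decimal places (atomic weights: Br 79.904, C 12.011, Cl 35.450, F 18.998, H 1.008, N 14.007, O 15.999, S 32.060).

First, the molecular formula is C14H18ClFO2 (counting implicit H from valence).
  C: 14 × 12.011 = 168.154
  Cl: 1 × 35.450 = 35.450
  F: 1 × 18.998 = 18.998
  H: 18 × 1.008 = 18.144
  O: 2 × 15.999 = 31.998
Sum: 14×12.011 + 1×35.450 + 1×18.998 + 18×1.008 + 2×15.999 = 272.744 → 272.74 g/mol.

272.74 g/mol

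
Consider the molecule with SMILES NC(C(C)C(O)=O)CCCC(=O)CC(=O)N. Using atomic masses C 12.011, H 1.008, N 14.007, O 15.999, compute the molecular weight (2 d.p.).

First, the molecular formula is C10H18N2O4 (counting implicit H from valence).
  C: 10 × 12.011 = 120.110
  H: 18 × 1.008 = 18.144
  N: 2 × 14.007 = 28.014
  O: 4 × 15.999 = 63.996
Sum: 10×12.011 + 18×1.008 + 2×14.007 + 4×15.999 = 230.264 → 230.26 g/mol.

230.26 g/mol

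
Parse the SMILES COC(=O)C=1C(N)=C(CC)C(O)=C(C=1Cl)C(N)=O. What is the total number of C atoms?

Count every carbon token in the SMILES (each C, including those in ring-closure positions and inside branches).
Carbon count: 11.

11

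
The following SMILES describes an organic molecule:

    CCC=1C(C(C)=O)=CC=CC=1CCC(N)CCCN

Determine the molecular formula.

C16H26N2O

Walk through each heavy atom and fill implicit hydrogens from standard valence (C 4, N 3, O 2, S 2, halogen 1):
  atom 1: C, bond orders sum to 1 (valence 4) → 3 H
  atom 2: C, bond orders sum to 2 (valence 4) → 2 H
  atom 3: C, bond orders sum to 4 (valence 4) → 0 H
  atom 4: C, bond orders sum to 4 (valence 4) → 0 H
  atom 5: C, bond orders sum to 4 (valence 4) → 0 H
  atom 6: C, bond orders sum to 1 (valence 4) → 3 H
  atom 7: O, bond orders sum to 2 (valence 2) → 0 H
  atom 8: C, bond orders sum to 3 (valence 4) → 1 H
  atom 9: C, bond orders sum to 3 (valence 4) → 1 H
  atom 10: C, bond orders sum to 3 (valence 4) → 1 H
  atom 11: C, bond orders sum to 4 (valence 4) → 0 H
  atom 12: C, bond orders sum to 2 (valence 4) → 2 H
  atom 13: C, bond orders sum to 2 (valence 4) → 2 H
  atom 14: C, bond orders sum to 3 (valence 4) → 1 H
  atom 15: N, bond orders sum to 1 (valence 3) → 2 H
  atom 16: C, bond orders sum to 2 (valence 4) → 2 H
  atom 17: C, bond orders sum to 2 (valence 4) → 2 H
  atom 18: C, bond orders sum to 2 (valence 4) → 2 H
  atom 19: N, bond orders sum to 1 (valence 3) → 2 H
Totals → C:16, H:26, N:2, O:1.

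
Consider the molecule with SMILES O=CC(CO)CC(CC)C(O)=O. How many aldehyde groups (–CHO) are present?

1

The aldehyde motif appears at heavy-atom position 2 in the SMILES.
Other groups present: 1 carboxylic acid, 1 hydroxyl.
Aldehyde count: 1.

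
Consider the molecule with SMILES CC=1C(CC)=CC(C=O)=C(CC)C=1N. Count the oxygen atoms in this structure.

Scan the SMILES for O atoms (remember two-letter symbols like Cl and Br are single atoms).
Oxygen count: 1.

1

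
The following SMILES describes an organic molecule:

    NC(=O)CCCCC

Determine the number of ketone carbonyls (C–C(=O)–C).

Scan the SMILES for the ketone motif — none present.
Groups that are present: 1 amide.

0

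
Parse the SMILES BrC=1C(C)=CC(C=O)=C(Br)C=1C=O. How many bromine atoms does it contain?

2

Scan the SMILES for Br atoms (remember two-letter symbols like Cl and Br are single atoms).
Bromine count: 2.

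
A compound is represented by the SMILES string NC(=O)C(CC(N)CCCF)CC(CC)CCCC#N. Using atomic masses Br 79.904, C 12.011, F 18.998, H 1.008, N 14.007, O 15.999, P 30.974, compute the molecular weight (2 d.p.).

First, the molecular formula is C15H28FN3O (counting implicit H from valence).
  C: 15 × 12.011 = 180.165
  F: 1 × 18.998 = 18.998
  H: 28 × 1.008 = 28.224
  N: 3 × 14.007 = 42.021
  O: 1 × 15.999 = 15.999
Sum: 15×12.011 + 1×18.998 + 28×1.008 + 3×14.007 + 1×15.999 = 285.407 → 285.41 g/mol.

285.41 g/mol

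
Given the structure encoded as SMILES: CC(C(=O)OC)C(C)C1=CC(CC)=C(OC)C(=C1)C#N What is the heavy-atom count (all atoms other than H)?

20

Every atom symbol written in the SMILES (organic subset) is one heavy atom; implicit H are not written.
Heavy atoms by element → C:16, N:1, O:3.
Total: 20.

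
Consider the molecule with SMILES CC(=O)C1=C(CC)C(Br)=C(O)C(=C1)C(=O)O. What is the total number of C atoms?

Count every carbon token in the SMILES (each C, including those in ring-closure positions and inside branches).
Carbon count: 11.

11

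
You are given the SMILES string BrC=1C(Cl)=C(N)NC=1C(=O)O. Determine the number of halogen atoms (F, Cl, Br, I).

Halogen atoms appear at heavy-atom positions 1, 4 (1×Br, 1×Cl).
Other groups present: 1 carboxylic acid, 1 primary amine.
Halogen count: 2.

2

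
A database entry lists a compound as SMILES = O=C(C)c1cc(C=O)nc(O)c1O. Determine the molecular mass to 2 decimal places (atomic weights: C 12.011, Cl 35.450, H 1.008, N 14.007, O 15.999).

181.15 g/mol

First, the molecular formula is C8H7NO4 (counting implicit H from valence).
  C: 8 × 12.011 = 96.088
  H: 7 × 1.008 = 7.056
  N: 1 × 14.007 = 14.007
  O: 4 × 15.999 = 63.996
Sum: 8×12.011 + 7×1.008 + 1×14.007 + 4×15.999 = 181.147 → 181.15 g/mol.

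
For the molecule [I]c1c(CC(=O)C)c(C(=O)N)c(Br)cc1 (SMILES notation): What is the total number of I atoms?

Scan the SMILES for I atoms (remember two-letter symbols like Cl and Br are single atoms).
Iodine count: 1.

1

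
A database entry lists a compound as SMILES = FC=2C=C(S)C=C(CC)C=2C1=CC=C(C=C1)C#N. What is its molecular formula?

C15H12FNS

Walk through each heavy atom and fill implicit hydrogens from standard valence (C 4, N 3, O 2, S 2, halogen 1):
  atom 1: F (halogen, monovalent) → 0 H
  atom 2: C, bond orders sum to 4 (valence 4) → 0 H
  atom 3: C, bond orders sum to 3 (valence 4) → 1 H
  atom 4: C, bond orders sum to 4 (valence 4) → 0 H
  atom 5: S, bond orders sum to 1 (valence 2) → 1 H
  atom 6: C, bond orders sum to 3 (valence 4) → 1 H
  atom 7: C, bond orders sum to 4 (valence 4) → 0 H
  atom 8: C, bond orders sum to 2 (valence 4) → 2 H
  atom 9: C, bond orders sum to 1 (valence 4) → 3 H
  atom 10: C, bond orders sum to 4 (valence 4) → 0 H
  atom 11: C, bond orders sum to 4 (valence 4) → 0 H
  atom 12: C, bond orders sum to 3 (valence 4) → 1 H
  atom 13: C, bond orders sum to 3 (valence 4) → 1 H
  atom 14: C, bond orders sum to 4 (valence 4) → 0 H
  atom 15: C, bond orders sum to 3 (valence 4) → 1 H
  atom 16: C, bond orders sum to 3 (valence 4) → 1 H
  atom 17: C, bond orders sum to 4 (valence 4) → 0 H
  atom 18: N, bond orders sum to 3 (valence 3) → 0 H
Totals → C:15, H:12, F:1, N:1, S:1.
In Hill order: C15H12FNS.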